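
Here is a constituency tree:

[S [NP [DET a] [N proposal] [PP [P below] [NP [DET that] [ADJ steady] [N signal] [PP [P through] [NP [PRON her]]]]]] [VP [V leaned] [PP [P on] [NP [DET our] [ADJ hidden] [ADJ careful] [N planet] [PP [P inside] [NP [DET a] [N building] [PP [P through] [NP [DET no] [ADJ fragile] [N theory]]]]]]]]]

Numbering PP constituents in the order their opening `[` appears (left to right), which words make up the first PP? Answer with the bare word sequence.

below that steady signal through her

In left-to-right order the PP constituents are "below that steady signal through her"; "through her"; "on our hidden careful planet inside a building through no fragile theory"; "inside a building through no fragile theory"; "through no fragile theory". Number 1 is "below that steady signal through her".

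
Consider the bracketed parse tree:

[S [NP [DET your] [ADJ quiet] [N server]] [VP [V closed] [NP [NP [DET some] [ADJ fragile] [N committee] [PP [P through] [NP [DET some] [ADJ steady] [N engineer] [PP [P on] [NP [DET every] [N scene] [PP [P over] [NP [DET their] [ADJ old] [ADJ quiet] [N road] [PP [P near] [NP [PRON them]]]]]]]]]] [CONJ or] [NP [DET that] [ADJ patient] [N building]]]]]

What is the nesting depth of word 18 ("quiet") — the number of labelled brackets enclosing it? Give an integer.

11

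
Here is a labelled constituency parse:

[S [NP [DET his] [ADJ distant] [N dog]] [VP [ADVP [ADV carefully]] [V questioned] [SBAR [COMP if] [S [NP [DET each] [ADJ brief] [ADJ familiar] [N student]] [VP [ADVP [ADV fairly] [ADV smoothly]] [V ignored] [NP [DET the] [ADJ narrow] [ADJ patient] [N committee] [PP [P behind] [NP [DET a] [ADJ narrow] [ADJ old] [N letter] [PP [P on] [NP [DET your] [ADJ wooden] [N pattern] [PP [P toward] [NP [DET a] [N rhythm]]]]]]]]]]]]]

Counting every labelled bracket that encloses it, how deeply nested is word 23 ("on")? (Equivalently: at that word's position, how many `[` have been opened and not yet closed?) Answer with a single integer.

10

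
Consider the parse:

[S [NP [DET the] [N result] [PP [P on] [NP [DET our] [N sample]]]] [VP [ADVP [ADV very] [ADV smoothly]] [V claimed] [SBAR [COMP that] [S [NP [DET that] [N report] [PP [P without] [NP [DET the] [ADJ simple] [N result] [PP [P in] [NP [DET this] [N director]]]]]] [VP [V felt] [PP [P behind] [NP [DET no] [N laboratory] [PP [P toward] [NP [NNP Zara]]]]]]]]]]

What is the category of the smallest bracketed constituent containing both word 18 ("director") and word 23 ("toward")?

S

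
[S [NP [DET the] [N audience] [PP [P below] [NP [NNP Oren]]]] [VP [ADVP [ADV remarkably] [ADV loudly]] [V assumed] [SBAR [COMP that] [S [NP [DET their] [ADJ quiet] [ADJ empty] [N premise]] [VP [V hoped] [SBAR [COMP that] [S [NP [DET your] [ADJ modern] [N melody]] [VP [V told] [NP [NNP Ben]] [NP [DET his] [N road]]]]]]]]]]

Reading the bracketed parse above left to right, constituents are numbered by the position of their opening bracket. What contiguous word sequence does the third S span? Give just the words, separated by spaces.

The S opening brackets appear, in order, over: "the audience below Oren remarkably loudly assumed that their quiet empty premise hoped that your modern melody told Ben his road"; "their quiet empty premise hoped that your modern melody told Ben his road"; "your modern melody told Ben his road". The third one spans "your modern melody told Ben his road".

your modern melody told Ben his road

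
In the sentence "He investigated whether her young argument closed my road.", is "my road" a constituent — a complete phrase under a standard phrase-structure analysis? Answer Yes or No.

The sequence corresponds to a single NP node — the noun phrase "my road".

Yes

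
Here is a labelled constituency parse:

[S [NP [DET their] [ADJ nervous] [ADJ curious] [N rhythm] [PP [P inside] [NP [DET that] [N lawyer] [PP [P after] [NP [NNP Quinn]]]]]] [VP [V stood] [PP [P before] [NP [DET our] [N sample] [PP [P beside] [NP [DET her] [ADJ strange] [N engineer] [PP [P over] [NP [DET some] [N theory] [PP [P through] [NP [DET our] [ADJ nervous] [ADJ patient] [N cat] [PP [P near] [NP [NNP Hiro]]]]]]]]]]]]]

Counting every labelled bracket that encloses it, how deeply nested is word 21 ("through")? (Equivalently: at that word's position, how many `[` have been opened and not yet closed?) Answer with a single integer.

10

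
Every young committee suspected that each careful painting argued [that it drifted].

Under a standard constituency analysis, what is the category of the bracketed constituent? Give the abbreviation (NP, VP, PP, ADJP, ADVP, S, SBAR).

SBAR

"that" is the head of the bracketed span, so the span is a subordinate clause: SBAR.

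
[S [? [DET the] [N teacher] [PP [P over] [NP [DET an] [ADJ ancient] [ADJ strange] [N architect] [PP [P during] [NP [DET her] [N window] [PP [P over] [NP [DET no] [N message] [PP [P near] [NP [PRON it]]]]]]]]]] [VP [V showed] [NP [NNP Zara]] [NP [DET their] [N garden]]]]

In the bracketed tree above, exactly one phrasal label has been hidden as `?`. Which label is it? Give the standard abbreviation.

NP

Looking at what the `?` directly dominates — DET 'the', N 'teacher', PP — this is a noun phrase (NP).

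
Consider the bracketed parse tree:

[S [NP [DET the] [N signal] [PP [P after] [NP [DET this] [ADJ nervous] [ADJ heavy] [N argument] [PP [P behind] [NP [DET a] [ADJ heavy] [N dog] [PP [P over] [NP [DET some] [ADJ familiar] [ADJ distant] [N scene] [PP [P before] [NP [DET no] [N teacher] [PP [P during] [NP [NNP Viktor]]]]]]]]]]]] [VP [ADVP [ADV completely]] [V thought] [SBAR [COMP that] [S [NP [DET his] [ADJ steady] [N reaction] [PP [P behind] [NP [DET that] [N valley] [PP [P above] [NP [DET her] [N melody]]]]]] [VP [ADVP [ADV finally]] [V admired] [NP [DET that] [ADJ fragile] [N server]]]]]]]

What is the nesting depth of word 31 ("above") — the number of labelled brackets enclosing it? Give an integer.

Path from the root down to the word: S → VP → SBAR → S → NP → PP → NP → PP → P. That is 9 enclosing brackets.

9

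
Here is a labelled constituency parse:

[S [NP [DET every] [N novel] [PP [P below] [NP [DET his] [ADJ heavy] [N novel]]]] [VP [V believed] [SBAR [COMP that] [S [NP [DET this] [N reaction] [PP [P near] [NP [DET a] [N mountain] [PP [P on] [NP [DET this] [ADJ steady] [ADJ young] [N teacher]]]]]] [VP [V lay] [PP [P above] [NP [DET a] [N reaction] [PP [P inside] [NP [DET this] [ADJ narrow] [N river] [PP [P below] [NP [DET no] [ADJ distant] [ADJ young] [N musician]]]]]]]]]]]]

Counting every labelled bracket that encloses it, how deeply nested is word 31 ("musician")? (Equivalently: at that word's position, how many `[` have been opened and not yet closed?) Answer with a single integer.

The word sits inside N, which is inside NP, inside PP, inside NP, inside PP, inside NP, inside PP, inside VP, inside S, inside SBAR, inside VP, inside S — 12 brackets in all.

12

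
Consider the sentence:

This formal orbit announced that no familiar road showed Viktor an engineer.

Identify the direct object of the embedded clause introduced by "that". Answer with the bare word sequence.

an engineer

Within the embedded clause introduced by "that", the direct object of "showed" is "an engineer".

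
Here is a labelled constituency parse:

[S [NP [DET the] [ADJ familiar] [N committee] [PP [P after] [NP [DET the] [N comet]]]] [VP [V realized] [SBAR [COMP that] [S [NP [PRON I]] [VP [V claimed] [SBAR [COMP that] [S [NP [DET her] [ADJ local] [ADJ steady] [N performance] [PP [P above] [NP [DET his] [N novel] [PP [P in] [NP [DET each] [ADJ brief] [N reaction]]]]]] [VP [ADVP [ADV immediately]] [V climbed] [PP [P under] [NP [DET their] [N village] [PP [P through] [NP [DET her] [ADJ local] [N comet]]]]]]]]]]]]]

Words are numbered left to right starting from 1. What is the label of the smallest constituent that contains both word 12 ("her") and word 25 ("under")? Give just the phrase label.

S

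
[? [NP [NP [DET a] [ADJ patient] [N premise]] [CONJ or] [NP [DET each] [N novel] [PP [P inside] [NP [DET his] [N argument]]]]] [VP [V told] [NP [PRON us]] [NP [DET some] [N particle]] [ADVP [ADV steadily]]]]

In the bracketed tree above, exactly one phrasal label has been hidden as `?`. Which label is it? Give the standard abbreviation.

S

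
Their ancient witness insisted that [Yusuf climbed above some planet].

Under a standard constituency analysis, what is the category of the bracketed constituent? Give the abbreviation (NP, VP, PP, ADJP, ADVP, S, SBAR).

S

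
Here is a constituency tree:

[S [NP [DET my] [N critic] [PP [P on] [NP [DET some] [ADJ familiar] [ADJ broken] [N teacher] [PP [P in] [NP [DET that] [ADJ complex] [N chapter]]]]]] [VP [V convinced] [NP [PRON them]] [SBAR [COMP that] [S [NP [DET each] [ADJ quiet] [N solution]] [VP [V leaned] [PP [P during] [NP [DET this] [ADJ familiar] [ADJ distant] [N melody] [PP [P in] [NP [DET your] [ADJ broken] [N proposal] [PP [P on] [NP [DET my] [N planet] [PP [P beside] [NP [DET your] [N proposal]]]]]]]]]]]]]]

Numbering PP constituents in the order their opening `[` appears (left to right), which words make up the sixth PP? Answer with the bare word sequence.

beside your proposal

In left-to-right order the PP constituents are "on some familiar broken teacher in that complex chapter"; "in that complex chapter"; "during this familiar distant melody in your broken proposal on my planet beside your proposal"; "in your broken proposal on my planet beside your proposal"; "on my planet beside your proposal"; "beside your proposal". Number 6 is "beside your proposal".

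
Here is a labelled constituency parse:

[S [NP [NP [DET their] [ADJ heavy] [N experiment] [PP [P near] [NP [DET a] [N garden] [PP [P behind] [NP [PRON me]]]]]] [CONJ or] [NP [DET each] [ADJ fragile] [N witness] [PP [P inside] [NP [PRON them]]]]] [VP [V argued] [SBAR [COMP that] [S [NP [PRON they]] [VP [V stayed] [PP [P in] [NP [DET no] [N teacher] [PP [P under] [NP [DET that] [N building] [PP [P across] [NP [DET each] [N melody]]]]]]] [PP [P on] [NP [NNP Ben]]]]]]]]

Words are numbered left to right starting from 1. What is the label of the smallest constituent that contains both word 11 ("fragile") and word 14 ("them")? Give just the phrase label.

NP

The smallest bracket enclosing both words is [NP each fragile witness inside them], so the label is NP.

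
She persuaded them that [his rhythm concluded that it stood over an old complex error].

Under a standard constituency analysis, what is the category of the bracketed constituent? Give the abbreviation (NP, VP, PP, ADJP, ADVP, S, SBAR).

The span is built around the head "concluded" — a clause (S).

S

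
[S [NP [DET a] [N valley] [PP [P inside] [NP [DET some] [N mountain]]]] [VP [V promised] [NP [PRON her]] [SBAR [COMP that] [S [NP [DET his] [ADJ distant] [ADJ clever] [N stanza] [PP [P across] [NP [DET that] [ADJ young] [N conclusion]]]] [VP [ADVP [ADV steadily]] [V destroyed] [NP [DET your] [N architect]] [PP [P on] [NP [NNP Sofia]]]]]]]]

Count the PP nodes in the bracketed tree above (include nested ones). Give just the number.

3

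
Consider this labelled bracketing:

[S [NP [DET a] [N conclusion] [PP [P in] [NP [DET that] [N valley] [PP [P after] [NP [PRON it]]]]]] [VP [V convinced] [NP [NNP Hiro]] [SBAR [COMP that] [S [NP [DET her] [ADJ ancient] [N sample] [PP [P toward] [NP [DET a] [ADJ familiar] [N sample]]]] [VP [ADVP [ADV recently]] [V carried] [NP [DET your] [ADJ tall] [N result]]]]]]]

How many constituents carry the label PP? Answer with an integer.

3

Scanning left to right, an opening `[PP` appears at word positions 3, 6, 14 — 3 in total.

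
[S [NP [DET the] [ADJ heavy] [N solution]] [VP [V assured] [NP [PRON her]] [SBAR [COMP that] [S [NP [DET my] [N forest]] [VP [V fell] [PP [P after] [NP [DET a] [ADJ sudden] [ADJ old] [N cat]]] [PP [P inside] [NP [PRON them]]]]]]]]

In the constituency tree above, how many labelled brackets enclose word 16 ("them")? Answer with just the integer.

Counting open brackets not yet closed at "them": [S [VP [SBAR [S [VP [PP [NP [PRON = 8.

8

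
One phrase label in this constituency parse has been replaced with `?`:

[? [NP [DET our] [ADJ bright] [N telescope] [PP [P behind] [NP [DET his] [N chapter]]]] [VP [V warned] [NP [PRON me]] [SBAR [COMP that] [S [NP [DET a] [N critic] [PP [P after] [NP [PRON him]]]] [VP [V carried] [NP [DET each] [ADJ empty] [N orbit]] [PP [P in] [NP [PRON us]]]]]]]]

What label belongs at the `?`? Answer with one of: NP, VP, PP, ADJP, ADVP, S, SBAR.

S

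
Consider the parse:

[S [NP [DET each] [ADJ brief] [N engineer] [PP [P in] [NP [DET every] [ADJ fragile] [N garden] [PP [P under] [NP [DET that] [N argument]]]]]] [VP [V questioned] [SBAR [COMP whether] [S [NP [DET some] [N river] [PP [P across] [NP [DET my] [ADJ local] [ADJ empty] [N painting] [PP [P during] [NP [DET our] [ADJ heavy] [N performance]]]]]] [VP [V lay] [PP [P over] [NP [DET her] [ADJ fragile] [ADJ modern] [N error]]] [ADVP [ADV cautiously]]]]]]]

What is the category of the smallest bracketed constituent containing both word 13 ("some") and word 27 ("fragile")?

S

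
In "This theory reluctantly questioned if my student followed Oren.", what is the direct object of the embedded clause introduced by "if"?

Oren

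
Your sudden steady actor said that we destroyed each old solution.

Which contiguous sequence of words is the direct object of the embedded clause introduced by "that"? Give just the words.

"destroyed" heads the VP of the embedded clause introduced by "that", and "each old solution" is its direct object.

each old solution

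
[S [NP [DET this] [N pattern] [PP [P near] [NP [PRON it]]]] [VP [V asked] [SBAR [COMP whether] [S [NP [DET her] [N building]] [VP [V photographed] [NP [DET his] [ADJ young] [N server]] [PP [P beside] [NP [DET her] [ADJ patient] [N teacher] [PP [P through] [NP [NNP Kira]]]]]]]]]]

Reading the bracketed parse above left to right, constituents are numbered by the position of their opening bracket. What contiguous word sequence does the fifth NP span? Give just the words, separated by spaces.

The NP opening brackets appear, in order, over: "this pattern near it"; "it"; "her building"; "his young server"; "her patient teacher through Kira"; "Kira". The fifth one spans "her patient teacher through Kira".

her patient teacher through Kira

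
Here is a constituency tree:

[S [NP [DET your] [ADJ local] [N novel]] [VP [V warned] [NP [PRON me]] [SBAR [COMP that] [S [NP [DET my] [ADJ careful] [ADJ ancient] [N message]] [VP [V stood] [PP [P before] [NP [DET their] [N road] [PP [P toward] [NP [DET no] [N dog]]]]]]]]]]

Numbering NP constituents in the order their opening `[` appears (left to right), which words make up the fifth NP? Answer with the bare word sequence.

no dog

Opening `[NP` markers occur at word positions 1, 5, 7, 13, 16; the fifth of these opens the constituent [NP no dog].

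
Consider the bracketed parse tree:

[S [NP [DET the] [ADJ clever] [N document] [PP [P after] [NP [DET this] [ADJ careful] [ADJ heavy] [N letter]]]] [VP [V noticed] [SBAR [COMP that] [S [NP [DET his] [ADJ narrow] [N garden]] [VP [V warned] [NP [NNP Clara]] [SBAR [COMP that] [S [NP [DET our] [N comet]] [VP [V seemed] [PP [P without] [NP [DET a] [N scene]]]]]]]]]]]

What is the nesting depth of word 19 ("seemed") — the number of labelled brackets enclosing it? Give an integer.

9

The word sits inside V, which is inside VP, inside S, inside SBAR, inside VP, inside S, inside SBAR, inside VP, inside S — 9 brackets in all.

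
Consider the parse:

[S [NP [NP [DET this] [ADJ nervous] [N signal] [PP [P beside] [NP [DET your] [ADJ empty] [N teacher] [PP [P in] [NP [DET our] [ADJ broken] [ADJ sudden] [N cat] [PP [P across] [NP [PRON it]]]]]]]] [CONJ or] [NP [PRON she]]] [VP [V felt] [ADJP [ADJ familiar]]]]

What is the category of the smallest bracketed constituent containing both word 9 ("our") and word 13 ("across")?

NP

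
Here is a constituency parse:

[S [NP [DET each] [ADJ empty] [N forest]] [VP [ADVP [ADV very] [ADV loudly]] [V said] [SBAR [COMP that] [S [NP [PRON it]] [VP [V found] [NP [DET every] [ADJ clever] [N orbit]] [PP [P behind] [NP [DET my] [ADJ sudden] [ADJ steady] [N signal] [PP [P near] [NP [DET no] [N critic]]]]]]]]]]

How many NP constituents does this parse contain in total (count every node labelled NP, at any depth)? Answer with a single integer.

5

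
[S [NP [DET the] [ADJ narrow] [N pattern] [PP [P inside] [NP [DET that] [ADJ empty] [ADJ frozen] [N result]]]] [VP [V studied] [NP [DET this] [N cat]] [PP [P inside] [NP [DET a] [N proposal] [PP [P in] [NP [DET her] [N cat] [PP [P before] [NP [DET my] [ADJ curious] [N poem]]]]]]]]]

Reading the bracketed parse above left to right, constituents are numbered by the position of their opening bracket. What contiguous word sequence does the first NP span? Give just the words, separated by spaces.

the narrow pattern inside that empty frozen result

Opening `[NP` markers occur at word positions 1, 5, 10, 13, 16, 19; the first of these opens the constituent [NP the narrow pattern inside that empty frozen result].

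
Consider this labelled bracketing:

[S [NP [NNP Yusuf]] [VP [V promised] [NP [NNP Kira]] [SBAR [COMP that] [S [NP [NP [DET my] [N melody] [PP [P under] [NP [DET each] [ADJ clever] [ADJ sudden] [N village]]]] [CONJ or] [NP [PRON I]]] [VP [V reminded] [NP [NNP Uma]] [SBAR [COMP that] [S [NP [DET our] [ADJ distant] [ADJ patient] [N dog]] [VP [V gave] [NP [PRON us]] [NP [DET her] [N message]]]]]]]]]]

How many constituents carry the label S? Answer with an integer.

Scanning left to right, an opening `[S` appears at word positions 1, 5, 17 — 3 in total.

3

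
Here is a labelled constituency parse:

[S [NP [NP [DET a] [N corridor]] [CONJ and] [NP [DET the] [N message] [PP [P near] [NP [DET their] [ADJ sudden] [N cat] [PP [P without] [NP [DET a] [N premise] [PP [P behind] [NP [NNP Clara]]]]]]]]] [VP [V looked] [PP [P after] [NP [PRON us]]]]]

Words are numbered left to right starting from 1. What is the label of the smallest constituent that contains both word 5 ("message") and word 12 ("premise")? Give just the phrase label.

NP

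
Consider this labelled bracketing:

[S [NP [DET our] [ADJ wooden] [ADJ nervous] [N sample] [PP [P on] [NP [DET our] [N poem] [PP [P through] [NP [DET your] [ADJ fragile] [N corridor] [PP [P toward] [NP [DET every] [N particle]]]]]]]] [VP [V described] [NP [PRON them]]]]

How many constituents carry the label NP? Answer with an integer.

Scanning left to right, an opening `[NP` appears at word positions 1, 6, 9, 13, 16 — 5 in total.

5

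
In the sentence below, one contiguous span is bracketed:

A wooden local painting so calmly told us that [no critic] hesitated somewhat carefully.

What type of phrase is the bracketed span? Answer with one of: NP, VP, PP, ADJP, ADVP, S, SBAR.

The bracketed span "no critic" is headed by "critic", making it a noun phrase (NP).

NP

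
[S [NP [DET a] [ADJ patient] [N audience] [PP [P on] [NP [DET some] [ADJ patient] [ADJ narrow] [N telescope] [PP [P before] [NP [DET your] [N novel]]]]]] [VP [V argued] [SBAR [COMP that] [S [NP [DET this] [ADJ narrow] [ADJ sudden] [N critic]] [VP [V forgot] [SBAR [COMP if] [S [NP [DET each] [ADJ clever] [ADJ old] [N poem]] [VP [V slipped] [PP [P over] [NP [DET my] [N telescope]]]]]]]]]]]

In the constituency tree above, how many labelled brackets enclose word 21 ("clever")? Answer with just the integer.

9

The word sits inside ADJ, which is inside NP, inside S, inside SBAR, inside VP, inside S, inside SBAR, inside VP, inside S — 9 brackets in all.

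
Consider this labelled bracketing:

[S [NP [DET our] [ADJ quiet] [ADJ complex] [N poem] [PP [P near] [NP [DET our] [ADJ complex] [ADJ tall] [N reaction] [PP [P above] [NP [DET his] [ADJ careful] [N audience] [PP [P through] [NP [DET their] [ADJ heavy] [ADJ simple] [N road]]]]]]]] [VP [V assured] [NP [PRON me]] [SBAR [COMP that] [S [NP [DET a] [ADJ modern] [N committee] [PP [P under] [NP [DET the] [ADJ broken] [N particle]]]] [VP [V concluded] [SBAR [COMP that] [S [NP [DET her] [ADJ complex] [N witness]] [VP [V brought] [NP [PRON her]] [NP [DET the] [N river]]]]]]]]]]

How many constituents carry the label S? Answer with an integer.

3

The S constituents are: [S our quiet complex poem near our complex tall reaction above his careful audience through their heavy simple road assured me that a modern committee under the broken particle concluded that her complex witness brought her the river]; [S a modern committee under the broken particle concluded that her complex witness brought her the river]; [S her complex witness brought her the river]. Total: 3.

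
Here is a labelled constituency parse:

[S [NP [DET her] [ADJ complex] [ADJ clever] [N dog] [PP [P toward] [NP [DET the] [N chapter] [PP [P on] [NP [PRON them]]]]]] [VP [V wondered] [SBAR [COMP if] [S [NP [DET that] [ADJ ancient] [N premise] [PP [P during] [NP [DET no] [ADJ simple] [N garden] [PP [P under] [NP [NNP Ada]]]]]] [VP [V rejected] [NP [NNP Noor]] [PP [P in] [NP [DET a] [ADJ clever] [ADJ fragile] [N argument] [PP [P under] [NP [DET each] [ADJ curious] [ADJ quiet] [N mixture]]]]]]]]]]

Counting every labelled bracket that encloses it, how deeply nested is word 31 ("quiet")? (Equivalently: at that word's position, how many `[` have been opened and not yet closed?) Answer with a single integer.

Path from the root down to the word: S → VP → SBAR → S → VP → PP → NP → PP → NP → ADJ. That is 10 enclosing brackets.

10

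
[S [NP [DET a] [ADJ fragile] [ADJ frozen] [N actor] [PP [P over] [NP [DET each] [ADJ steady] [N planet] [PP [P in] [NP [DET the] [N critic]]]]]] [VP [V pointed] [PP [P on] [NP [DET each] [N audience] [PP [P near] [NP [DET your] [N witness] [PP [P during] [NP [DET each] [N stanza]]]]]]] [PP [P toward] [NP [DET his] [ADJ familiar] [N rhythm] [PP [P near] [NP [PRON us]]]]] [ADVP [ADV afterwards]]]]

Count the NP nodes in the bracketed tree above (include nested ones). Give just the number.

Listing each NP by its span: [NP a fragile frozen actor over each steady planet in the critic]; [NP each steady planet in the critic]; [NP the critic]; [NP each audience near your witness during each stanza]; [NP your witness during each stanza]; [NP each stanza] … — that makes 8.

8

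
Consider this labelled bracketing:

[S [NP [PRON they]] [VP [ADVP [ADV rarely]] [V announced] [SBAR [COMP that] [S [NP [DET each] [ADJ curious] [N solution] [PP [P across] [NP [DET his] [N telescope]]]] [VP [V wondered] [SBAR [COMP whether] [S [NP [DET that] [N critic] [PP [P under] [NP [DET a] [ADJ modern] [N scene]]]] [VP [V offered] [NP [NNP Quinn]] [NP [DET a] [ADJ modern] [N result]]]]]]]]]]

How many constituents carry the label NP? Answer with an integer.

7

Scanning left to right, an opening `[NP` appears at word positions 1, 5, 9, 13, 16, 20, 21 — 7 in total.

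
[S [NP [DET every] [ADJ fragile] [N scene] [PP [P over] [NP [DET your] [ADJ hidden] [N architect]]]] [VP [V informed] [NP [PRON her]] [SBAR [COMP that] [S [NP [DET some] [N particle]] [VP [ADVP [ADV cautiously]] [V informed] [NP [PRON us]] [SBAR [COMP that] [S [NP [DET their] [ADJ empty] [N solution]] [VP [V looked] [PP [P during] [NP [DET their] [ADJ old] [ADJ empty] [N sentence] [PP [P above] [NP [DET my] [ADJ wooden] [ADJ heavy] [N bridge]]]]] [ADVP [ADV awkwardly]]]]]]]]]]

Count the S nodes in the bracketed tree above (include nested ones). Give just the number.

3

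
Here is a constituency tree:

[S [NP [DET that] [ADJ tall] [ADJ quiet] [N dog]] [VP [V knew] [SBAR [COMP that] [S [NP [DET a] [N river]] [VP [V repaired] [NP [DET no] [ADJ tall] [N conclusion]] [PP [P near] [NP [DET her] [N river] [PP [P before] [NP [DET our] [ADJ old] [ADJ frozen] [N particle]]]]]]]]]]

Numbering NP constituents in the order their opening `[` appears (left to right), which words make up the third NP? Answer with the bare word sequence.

The NP opening brackets appear, in order, over: "that tall quiet dog"; "a river"; "no tall conclusion"; "her river before our old frozen particle"; "our old frozen particle". The third one spans "no tall conclusion".

no tall conclusion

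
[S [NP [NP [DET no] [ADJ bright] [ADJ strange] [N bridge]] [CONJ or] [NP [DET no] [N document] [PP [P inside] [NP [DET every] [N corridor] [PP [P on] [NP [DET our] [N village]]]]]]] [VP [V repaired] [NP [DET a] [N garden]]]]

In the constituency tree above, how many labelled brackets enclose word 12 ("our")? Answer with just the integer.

Counting open brackets not yet closed at "our": [S [NP [NP [PP [NP [PP [NP [DET = 8.

8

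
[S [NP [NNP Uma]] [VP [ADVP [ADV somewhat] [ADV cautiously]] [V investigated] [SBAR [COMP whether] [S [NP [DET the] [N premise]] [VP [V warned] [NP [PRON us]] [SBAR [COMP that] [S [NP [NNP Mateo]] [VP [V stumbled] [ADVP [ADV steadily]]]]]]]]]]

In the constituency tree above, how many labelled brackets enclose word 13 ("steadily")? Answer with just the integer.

10

Counting open brackets not yet closed at "steadily": [S [VP [SBAR [S [VP [SBAR [S [VP [ADVP [ADV = 10.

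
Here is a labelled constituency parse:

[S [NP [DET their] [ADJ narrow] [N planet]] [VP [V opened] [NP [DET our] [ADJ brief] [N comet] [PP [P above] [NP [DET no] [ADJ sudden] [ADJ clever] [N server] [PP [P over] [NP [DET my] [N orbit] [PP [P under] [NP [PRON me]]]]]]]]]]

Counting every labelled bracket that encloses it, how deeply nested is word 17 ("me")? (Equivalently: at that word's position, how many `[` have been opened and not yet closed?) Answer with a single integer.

10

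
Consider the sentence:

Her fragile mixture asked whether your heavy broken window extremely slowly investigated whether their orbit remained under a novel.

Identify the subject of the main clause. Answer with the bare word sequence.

In the main clause the verb is "asked"; the NP preceding it, "her fragile mixture", is the subject.

her fragile mixture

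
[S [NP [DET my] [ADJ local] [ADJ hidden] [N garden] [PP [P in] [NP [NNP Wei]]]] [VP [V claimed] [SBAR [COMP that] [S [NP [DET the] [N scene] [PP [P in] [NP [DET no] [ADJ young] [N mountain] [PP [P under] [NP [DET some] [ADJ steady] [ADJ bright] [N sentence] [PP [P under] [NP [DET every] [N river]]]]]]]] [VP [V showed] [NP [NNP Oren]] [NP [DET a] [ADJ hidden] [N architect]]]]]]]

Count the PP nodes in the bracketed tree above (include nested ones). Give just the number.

4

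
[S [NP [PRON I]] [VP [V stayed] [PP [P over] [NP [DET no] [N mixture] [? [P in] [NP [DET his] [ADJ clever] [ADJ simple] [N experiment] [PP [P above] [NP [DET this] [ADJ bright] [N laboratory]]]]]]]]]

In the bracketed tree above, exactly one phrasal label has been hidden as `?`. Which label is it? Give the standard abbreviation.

A constituent whose immediate children are P 'in', NP is a prepositional phrase: PP.

PP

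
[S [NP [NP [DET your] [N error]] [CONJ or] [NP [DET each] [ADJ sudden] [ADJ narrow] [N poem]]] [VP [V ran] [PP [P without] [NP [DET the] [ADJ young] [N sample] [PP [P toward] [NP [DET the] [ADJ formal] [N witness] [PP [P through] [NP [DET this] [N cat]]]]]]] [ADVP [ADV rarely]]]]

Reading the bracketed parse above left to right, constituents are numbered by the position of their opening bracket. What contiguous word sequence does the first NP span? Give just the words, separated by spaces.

In left-to-right order the NP constituents are "your error or each sudden narrow poem"; "your error"; "each sudden narrow poem"; "the young sample toward the formal witness through this cat"; "the formal witness through this cat"; "this cat". Number 1 is "your error or each sudden narrow poem".

your error or each sudden narrow poem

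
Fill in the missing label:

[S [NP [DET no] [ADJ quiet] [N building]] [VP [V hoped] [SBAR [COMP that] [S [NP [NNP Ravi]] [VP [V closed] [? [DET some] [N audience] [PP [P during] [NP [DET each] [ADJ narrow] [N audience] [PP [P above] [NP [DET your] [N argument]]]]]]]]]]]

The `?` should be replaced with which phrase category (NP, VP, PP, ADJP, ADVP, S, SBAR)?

A constituent whose immediate children are DET 'some', N 'audience', PP is a noun phrase: NP.

NP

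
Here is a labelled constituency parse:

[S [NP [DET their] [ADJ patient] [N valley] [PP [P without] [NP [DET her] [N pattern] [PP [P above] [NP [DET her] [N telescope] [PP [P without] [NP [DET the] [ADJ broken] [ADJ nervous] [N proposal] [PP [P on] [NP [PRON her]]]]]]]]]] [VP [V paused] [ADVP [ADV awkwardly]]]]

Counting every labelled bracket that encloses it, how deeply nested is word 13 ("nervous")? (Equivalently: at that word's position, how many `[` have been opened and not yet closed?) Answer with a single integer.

Counting open brackets not yet closed at "nervous": [S [NP [PP [NP [PP [NP [PP [NP [ADJ = 9.

9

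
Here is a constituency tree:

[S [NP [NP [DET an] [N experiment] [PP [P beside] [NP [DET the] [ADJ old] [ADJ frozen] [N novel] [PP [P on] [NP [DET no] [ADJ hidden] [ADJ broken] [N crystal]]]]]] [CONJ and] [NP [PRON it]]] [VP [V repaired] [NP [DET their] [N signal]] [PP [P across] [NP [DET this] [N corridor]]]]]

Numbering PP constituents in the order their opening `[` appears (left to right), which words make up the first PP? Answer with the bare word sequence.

beside the old frozen novel on no hidden broken crystal

The PP opening brackets appear, in order, over: "beside the old frozen novel on no hidden broken crystal"; "on no hidden broken crystal"; "across this corridor". The first one spans "beside the old frozen novel on no hidden broken crystal".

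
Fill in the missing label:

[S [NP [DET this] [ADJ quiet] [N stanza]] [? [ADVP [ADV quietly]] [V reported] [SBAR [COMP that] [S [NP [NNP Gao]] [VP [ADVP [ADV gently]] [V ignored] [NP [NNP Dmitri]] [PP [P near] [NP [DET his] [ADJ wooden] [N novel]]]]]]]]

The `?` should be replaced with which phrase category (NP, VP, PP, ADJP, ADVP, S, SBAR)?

VP

A constituent whose immediate children are ADVP, V 'reported', SBAR is a verb phrase: VP.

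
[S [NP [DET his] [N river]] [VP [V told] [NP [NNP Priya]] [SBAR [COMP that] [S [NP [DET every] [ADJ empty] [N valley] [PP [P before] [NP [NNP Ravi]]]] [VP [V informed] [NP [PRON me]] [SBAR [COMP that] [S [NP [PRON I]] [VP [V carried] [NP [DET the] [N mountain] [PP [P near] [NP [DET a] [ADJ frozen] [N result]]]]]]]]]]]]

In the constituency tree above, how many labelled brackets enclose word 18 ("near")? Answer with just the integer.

11

Path from the root down to the word: S → VP → SBAR → S → VP → SBAR → S → VP → NP → PP → P. That is 11 enclosing brackets.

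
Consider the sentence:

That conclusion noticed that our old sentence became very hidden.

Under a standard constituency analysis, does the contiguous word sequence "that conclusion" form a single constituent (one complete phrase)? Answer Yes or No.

Yes

The sequence corresponds to a single NP node — the noun phrase "that conclusion".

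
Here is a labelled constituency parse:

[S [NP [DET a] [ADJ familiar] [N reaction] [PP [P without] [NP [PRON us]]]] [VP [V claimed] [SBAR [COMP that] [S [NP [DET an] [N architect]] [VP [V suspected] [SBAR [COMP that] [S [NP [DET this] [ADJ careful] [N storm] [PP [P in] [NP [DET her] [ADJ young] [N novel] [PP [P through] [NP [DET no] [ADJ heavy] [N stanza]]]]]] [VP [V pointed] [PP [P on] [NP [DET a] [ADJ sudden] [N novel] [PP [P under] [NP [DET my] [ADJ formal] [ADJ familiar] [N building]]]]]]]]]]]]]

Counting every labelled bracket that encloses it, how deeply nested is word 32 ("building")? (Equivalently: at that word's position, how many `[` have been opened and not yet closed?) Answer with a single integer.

13

The word sits inside N, which is inside NP, inside PP, inside NP, inside PP, inside VP, inside S, inside SBAR, inside VP, inside S, inside SBAR, inside VP, inside S — 13 brackets in all.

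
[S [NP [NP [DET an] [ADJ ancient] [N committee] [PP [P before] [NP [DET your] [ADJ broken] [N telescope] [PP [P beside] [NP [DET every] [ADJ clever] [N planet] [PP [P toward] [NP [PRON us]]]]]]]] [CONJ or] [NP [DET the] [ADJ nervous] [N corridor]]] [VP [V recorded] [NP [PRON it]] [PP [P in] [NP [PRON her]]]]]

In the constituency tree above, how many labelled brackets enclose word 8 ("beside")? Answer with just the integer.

7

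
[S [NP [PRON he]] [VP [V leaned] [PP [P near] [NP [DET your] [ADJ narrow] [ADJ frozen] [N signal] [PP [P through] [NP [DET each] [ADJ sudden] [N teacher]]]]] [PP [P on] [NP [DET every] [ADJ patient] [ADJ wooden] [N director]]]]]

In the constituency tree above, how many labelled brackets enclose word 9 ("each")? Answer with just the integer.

7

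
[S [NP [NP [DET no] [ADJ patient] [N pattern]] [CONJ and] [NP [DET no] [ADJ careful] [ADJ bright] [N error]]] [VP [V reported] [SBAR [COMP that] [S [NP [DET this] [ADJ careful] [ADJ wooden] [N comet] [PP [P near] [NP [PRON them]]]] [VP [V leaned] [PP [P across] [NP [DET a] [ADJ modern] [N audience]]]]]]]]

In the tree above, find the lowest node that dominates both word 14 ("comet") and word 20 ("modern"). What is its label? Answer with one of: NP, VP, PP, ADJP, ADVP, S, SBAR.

The smallest bracket enclosing both words is [S this careful wooden comet near them leaned across a modern audience], so the label is S.

S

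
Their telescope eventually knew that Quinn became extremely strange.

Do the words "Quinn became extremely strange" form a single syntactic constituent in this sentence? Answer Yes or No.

Yes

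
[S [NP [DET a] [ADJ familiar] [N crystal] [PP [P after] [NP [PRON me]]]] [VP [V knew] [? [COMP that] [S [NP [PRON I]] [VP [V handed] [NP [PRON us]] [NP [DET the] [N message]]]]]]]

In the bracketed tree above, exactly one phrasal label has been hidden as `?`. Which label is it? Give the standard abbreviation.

SBAR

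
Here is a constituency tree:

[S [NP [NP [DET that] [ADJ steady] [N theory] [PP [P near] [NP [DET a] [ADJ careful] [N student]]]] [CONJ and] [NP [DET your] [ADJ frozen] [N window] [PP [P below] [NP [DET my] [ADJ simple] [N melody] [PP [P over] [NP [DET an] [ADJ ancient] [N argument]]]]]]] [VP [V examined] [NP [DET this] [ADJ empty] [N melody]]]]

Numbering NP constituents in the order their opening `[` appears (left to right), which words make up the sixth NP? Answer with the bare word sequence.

an ancient argument

In left-to-right order the NP constituents are "that steady theory near a careful student and your frozen window below my simple melody over an ancient argument"; "that steady theory near a careful student"; "a careful student"; "your frozen window below my simple melody over an ancient argument"; "my simple melody over an ancient argument"; "an ancient argument"; "this empty melody". Number 6 is "an ancient argument".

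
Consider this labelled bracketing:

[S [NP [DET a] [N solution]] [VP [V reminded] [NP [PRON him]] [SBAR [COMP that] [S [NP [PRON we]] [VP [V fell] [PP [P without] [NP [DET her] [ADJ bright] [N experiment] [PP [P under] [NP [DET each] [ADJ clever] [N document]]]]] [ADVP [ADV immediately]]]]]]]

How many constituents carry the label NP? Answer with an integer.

5

Listing each NP by its span: [NP a solution]; [NP him]; [NP we]; [NP her bright experiment under each clever document]; [NP each clever document] — that makes 5.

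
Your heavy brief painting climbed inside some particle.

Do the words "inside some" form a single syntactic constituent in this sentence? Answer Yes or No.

No

The sequence begins inside the preposition "inside" and ends inside the noun phrase "some particle"; it crosses a phrase boundary, so no single node in the tree spans exactly those words.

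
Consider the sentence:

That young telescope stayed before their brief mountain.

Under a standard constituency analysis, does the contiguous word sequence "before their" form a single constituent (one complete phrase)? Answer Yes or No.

No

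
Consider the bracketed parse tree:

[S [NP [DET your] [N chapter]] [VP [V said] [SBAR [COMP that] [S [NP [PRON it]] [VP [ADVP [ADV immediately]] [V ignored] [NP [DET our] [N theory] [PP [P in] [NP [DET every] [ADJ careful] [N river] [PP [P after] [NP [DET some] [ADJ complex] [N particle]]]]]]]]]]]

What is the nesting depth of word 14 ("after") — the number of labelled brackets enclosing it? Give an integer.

10

Path from the root down to the word: S → VP → SBAR → S → VP → NP → PP → NP → PP → P. That is 10 enclosing brackets.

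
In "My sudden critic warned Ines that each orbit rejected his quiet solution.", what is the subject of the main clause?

The subject of the main clause is the NP immediately before the verb "warned": "my sudden critic".

my sudden critic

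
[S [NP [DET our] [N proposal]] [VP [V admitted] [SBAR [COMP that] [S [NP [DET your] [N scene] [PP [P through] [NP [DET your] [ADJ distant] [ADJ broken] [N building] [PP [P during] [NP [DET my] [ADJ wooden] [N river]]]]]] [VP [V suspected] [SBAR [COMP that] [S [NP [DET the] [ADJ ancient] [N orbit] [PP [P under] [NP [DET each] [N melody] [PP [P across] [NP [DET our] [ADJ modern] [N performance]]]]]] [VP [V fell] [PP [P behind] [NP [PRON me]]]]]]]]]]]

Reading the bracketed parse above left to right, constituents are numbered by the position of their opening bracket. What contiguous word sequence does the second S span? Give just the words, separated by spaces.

your scene through your distant broken building during my wooden river suspected that the ancient orbit under each melody across our modern performance fell behind me

The S opening brackets appear, in order, over: "our proposal admitted that your scene through your distant broken building during my wooden river suspected that the ancient orbit under each melody across our modern performance fell behind me"; "your scene through your distant broken building during my wooden river suspected that the ancient orbit under each melody across our modern performance fell behind me"; "the ancient orbit under each melody across our modern performance fell behind me". The second one spans "your scene through your distant broken building during my wooden river suspected that the ancient orbit under each melody across our modern performance fell behind me".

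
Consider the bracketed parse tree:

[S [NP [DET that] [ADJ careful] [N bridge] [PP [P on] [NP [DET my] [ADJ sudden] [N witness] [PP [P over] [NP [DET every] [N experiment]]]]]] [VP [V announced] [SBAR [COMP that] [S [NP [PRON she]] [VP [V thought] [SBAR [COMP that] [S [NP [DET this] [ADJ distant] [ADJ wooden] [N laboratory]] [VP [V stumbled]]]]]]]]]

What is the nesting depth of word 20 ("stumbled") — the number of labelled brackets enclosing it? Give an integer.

The word sits inside V, which is inside VP, inside S, inside SBAR, inside VP, inside S, inside SBAR, inside VP, inside S — 9 brackets in all.

9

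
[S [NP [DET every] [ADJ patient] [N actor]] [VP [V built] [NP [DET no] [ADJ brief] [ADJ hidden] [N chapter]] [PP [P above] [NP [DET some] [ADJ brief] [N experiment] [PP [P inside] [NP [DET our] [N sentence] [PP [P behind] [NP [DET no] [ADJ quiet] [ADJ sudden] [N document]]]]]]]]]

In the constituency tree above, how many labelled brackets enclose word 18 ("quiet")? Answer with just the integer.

9

The word sits inside ADJ, which is inside NP, inside PP, inside NP, inside PP, inside NP, inside PP, inside VP, inside S — 9 brackets in all.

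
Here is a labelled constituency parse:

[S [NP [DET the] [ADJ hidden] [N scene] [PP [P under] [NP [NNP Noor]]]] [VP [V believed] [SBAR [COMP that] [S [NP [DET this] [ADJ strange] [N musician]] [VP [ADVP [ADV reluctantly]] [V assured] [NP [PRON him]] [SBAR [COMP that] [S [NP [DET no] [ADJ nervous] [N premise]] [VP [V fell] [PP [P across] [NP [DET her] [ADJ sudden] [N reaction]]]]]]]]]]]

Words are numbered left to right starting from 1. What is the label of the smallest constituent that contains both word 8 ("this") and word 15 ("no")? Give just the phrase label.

The smallest bracket enclosing both words is [S this strange musician reluctantly assured him that no nervous premise fell across her sudden reaction], so the label is S.

S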